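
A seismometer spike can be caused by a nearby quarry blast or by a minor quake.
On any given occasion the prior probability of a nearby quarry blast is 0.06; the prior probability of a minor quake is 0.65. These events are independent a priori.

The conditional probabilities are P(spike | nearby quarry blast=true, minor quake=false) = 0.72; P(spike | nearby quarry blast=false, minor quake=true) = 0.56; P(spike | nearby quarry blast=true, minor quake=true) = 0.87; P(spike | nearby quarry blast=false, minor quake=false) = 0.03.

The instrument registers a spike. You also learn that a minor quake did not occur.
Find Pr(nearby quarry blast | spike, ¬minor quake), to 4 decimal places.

Weight on nearby quarry blast=true, given the evidence: 0.72×0.06 = 0.043200
The normalizing constant is 0.03×0.94 + 0.72×0.06 = 0.071400
P(nearby quarry blast | spike, ¬minor quake) = 0.043200/0.071400 ≈ 0.6050

Pr(nearby quarry blast | spike, ¬minor quake) ≈ 0.6050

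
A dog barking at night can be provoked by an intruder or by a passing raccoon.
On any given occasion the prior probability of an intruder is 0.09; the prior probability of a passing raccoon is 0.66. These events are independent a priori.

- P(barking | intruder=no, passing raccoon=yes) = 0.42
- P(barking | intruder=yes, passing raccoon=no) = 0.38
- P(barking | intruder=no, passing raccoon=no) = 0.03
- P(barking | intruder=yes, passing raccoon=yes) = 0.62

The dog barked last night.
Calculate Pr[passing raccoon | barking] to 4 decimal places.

Pr[passing raccoon | barking] ≈ 0.9325

P(barking) = 0.03×0.91×0.34 + 0.42×0.91×0.66 + 0.38×0.09×0.34 + 0.62×0.09×0.66 = 0.009282 + 0.252252 + 0.011628 + 0.036828 = 0.309990
Of this, 0.289080 comes from 0.252252 + 0.036828 (the passing raccoon=true cases).
So P(passing raccoon | barking) = 0.289080/0.309990 ≈ 0.9325.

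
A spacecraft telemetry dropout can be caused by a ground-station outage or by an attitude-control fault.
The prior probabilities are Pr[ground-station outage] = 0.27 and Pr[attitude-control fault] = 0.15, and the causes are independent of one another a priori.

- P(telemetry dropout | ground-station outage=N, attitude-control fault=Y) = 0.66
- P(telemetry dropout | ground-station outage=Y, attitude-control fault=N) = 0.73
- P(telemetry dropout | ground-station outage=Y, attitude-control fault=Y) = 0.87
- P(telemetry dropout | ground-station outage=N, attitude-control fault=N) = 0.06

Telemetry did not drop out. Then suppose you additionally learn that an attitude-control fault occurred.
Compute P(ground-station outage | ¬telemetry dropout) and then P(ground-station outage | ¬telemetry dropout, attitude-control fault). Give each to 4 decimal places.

P(¬telemetry dropout) = 0.94×0.73×0.85 + 0.34×0.73×0.15 + 0.27×0.27×0.85 + 0.13×0.27×0.15 = 0.583270 + 0.037230 + 0.061965 + 0.005265 = 0.687730
Restricting to configurations with ground-station outage present: 0.061965 + 0.005265 = 0.067230.
Hence the posterior is 0.067230/0.687730 ≈ 0.0978.

Now also conditioning on attitude-control fault=true:
Weight on ground-station outage=true, given the evidence: 0.13*0.27 = 0.035100
Normalizer over all consistent configurations: 0.34*0.73 + 0.13*0.27 = 0.283300
P(ground-station outage | ¬telemetry dropout, attitude-control fault) = 0.035100/0.283300 ≈ 0.1239

P(ground-station outage | ¬telemetry dropout) ≈ 0.0978; P(ground-station outage | ¬telemetry dropout, attitude-control fault) ≈ 0.1239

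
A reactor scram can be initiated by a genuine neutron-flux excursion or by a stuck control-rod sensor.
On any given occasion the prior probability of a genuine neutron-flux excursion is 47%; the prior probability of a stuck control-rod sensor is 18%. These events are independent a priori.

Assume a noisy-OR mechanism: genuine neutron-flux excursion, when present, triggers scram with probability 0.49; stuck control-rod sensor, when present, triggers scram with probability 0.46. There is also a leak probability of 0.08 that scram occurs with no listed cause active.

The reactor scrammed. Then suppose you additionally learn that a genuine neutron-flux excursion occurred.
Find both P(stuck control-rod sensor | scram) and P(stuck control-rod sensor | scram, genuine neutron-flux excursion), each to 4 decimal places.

Under noisy-OR, P(scram | causes) = 1 − (1−0.08)·∏(1−qᵢ) over the active causes.
Enumerate the 4 (genuine neutron-flux excursion, stuck control-rod sensor) configurations and weight by the priors:
  P(scram) = 0.08*0.53*0.82 + 0.5032*0.53*0.18 + 0.5308*0.47*0.82 + 0.746632*0.47*0.18
        = 0.034768 + 0.048005 + 0.204570 + 0.063165 = 0.350508
Configurations with stuck control-rod sensor contribute 0.111170, so
  P(stuck control-rod sensor | scram) = 0.111170 / 0.350508 ≈ 0.3172

With the extra evidence:
P(scram | genuine neutron-flux excursion) = 0.5308·0.82 + 0.746632·0.18 = 0.435256 + 0.134394 = 0.569650
Restricting to configurations with stuck control-rod sensor present: 0.746632·0.18 = 0.134394.
Hence the posterior is 0.134394/0.569650 ≈ 0.2359.
This is intercausal reasoning (explaining away): once genuine neutron-flux excursion accounts for the scram, stuck control-rod sensor becomes less likely.

P(stuck control-rod sensor | scram) ≈ 0.3172; P(stuck control-rod sensor | scram, genuine neutron-flux excursion) ≈ 0.2359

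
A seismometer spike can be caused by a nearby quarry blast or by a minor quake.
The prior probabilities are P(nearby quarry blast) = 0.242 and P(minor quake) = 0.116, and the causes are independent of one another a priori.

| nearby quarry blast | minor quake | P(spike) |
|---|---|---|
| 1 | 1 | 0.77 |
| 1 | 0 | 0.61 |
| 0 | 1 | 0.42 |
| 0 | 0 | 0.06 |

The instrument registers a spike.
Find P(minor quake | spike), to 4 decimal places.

P(minor quake | spike) ≈ 0.2554

P(spike) = 0.06*0.758*0.884 + 0.42*0.758*0.116 + 0.61*0.242*0.884 + 0.77*0.242*0.116 = 0.040204 + 0.036930 + 0.130496 + 0.021615 = 0.229245
Of this, 0.058545 comes from 0.036930 + 0.021615 (the minor quake=true cases).
So P(minor quake | spike) = 0.058545/0.229245 ≈ 0.2554.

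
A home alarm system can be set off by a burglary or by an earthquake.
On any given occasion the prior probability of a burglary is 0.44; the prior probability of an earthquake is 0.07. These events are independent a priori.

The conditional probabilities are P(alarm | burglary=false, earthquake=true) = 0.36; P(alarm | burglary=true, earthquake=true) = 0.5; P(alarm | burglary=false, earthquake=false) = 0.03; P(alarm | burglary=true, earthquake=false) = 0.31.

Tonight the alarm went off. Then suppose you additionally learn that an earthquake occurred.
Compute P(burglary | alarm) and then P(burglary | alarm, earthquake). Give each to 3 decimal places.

P(alarm) = 0.03·0.56·0.93 + 0.36·0.56·0.07 + 0.31·0.44·0.93 + 0.5·0.44·0.07 = 0.015624 + 0.014112 + 0.126852 + 0.015400 = 0.171988
The burglary-present share is 0.126852 + 0.015400 = 0.142252.
Hence the posterior is 0.142252/0.171988 ≈ 0.827.

With the extra evidence:
P(alarm | earthquake) = 0.36·0.56 + 0.5·0.44 = 0.201600 + 0.220000 = 0.421600
Restricting to configurations with burglary present: 0.5·0.44 = 0.220000.
Hence the posterior is 0.220000/0.421600 ≈ 0.522.
This is intercausal reasoning (explaining away): once earthquake accounts for the alarm, burglary becomes less likely.

P(burglary | alarm) ≈ 0.827; P(burglary | alarm, earthquake) ≈ 0.522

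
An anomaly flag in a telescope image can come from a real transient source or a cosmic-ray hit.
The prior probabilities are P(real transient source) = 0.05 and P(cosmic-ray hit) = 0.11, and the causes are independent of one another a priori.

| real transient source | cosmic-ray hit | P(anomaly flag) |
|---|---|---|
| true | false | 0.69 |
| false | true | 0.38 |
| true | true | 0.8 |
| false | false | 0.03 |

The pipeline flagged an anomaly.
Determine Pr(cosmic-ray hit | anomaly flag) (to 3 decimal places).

For the numerator, keep only cosmic-ray hit=true terms: 0.039710 + 0.004400 = 0.044110
The normalizing constant is 0.03·0.95·0.89 + 0.38·0.95·0.11 + 0.69·0.05·0.89 + 0.8·0.05·0.11 = 0.100180
Posterior = 0.044110 / 0.100180 ≈ 0.440

Pr(cosmic-ray hit | anomaly flag) ≈ 0.440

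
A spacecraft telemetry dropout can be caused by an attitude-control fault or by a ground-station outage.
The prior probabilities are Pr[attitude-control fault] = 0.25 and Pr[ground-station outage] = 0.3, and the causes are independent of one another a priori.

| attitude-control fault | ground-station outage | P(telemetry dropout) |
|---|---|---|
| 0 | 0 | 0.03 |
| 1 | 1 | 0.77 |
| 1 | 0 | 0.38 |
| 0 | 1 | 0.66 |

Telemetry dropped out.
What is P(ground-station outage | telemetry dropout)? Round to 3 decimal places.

P(ground-station outage | telemetry dropout) ≈ 0.715

Enumerate the 4 (attitude-control fault, ground-station outage) configurations and weight by the priors:
  P(telemetry dropout) = 0.03×0.75×0.7 + 0.66×0.75×0.3 + 0.38×0.25×0.7 + 0.77×0.25×0.3
        = 0.015750 + 0.148500 + 0.066500 + 0.057750 = 0.288500
Keeping only the ground-station outage-present terms gives 0.206250, so
  P(ground-station outage | telemetry dropout) = 0.206250 / 0.288500 ≈ 0.715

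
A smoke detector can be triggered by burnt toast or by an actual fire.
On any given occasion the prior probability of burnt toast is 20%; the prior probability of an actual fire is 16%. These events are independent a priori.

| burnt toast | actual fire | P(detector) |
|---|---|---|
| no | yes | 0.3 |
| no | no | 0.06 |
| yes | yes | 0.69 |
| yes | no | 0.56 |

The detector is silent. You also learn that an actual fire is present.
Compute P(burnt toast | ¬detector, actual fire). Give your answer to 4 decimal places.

For the numerator, keep only burnt toast=true terms: 0.31×0.2 = 0.062000
Normalizer over all consistent configurations: 0.7×0.8 + 0.31×0.2 = 0.622000
P(burnt toast | ¬detector, actual fire) = 0.062000/0.622000 ≈ 0.0997

P(burnt toast | ¬detector, actual fire) ≈ 0.0997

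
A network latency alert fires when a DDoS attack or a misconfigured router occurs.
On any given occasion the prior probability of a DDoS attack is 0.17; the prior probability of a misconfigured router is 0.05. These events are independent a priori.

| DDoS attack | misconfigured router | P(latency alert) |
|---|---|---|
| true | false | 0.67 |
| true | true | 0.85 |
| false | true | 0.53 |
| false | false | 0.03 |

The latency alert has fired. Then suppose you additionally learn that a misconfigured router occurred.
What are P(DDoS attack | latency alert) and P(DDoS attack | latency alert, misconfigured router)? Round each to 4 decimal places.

P(latency alert) = 0.03·0.83·0.95 + 0.53·0.83·0.05 + 0.67·0.17·0.95 + 0.85·0.17·0.05 = 0.023655 + 0.021995 + 0.108205 + 0.007225 = 0.161080
Restricting to configurations with DDoS attack present: 0.108205 + 0.007225 = 0.115430.
So P(DDoS attack | latency alert) = 0.115430/0.161080 ≈ 0.7166.

Now also conditioning on misconfigured router=true:
P(latency alert | misconfigured router) = 0.53·0.83 + 0.85·0.17 = 0.439900 + 0.144500 = 0.584400
Of this, 0.144500 comes from 0.85·0.17 (the DDoS attack=true cases).
So P(DDoS attack | latency alert, misconfigured router) = 0.144500/0.584400 ≈ 0.2473.

P(DDoS attack | latency alert) ≈ 0.7166; P(DDoS attack | latency alert, misconfigured router) ≈ 0.2473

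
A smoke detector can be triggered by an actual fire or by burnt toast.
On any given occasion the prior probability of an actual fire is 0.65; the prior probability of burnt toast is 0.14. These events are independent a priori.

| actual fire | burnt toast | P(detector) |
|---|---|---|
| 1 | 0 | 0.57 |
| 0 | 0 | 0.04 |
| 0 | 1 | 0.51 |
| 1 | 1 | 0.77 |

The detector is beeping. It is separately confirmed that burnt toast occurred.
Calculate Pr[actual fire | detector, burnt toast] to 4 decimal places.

Pr[actual fire | detector, burnt toast] ≈ 0.7371

P(detector | burnt toast) = 0.51·0.35 + 0.77·0.65 = 0.178500 + 0.500500 = 0.679000
Of this, 0.500500 comes from 0.77·0.65 (the actual fire=true cases).
P(actual fire | detector, burnt toast) = 0.500500 / 0.679000 ≈ 0.7371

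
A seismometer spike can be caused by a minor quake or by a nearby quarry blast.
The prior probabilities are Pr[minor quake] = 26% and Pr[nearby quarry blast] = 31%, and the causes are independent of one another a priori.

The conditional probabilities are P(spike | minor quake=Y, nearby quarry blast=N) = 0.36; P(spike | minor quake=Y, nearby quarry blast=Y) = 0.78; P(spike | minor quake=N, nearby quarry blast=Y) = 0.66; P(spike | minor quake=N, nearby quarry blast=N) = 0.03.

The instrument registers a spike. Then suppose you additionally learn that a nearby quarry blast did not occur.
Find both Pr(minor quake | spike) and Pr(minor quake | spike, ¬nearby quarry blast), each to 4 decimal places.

P(spike) = 0.03*0.74*0.69 + 0.66*0.74*0.31 + 0.36*0.26*0.69 + 0.78*0.26*0.31 = 0.015318 + 0.151404 + 0.064584 + 0.062868 = 0.294174
Restricting to configurations with minor quake present: 0.064584 + 0.062868 = 0.127452.
Hence the posterior is 0.127452/0.294174 ≈ 0.4333.

Now also conditioning on nearby quarry blast≠true:
P(spike | ¬nearby quarry blast) = 0.03·0.74 + 0.36·0.26 = 0.022200 + 0.093600 = 0.115800
Of this, 0.093600 comes from 0.36·0.26 (the minor quake=true cases).
Hence the posterior is 0.093600/0.115800 ≈ 0.8083.
With nearby quarry blast excluded, minor quake must carry more of the explanatory weight for the spike.

Pr(minor quake | spike) ≈ 0.4333; Pr(minor quake | spike, ¬nearby quarry blast) ≈ 0.8083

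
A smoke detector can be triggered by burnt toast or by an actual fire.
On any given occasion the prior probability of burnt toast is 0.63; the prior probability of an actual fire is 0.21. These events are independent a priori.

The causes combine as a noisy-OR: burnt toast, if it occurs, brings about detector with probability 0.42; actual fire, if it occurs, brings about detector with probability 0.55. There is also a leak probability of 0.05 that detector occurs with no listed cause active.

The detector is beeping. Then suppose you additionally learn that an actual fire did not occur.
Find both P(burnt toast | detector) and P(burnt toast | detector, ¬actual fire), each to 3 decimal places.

Under noisy-OR, P(detector | causes) = 1 − (1−0.05)·∏(1−qᵢ) over the active causes.
Enumerate the 4 (burnt toast, actual fire) configurations and weight by the priors:
  P(detector) = 0.05×0.37×0.79 + 0.5725×0.37×0.21 + 0.449×0.63×0.79 + 0.75205×0.63×0.21
        = 0.014615 + 0.044483 + 0.223467 + 0.099496 = 0.382061
Keeping only the burnt toast-present terms gives 0.322963, so
  P(burnt toast | detector) = 0.322963 / 0.382061 ≈ 0.845

Now condition on the additional information:
Sum P(detector|·) weighted by the priors over both values of burnt toast:
  P(detector | ¬actual fire) = 0.05×0.37 + 0.449×0.63
        = 0.018500 + 0.282870 = 0.301370
Configurations with burnt toast contribute 0.282870, so
  P(burnt toast | detector, ¬actual fire) = 0.282870 / 0.301370 ≈ 0.939

P(burnt toast | detector) ≈ 0.845; P(burnt toast | detector, ¬actual fire) ≈ 0.939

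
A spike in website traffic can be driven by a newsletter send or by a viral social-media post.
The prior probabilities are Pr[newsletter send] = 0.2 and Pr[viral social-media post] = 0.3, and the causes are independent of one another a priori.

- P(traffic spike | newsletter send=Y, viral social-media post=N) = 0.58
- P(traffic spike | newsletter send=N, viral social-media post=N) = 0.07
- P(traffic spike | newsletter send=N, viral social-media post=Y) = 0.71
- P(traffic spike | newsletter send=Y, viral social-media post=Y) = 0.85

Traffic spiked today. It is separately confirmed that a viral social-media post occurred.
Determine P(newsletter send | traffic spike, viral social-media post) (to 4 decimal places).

Weight on newsletter send=true, given the evidence: 0.85·0.2 = 0.170000
The normalizing constant is 0.71·0.8 + 0.85·0.2 = 0.738000
Posterior = 0.170000 / 0.738000 ≈ 0.2304

P(newsletter send | traffic spike, viral social-media post) ≈ 0.2304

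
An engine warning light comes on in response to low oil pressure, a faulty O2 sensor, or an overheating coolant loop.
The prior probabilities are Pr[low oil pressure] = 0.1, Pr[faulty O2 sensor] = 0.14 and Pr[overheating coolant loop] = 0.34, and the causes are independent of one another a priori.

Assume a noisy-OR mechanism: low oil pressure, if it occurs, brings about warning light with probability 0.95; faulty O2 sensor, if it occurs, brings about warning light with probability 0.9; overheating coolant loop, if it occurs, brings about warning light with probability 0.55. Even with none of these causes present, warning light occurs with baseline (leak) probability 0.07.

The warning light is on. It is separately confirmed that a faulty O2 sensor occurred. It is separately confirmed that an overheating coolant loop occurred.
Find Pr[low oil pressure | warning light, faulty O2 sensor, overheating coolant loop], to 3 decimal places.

Under noisy-OR, P(warning light | causes) = 1 − (1−0.07)·∏(1−qᵢ) over the active causes.
P(warning light | faulty O2 sensor, overheating coolant loop) = 0.95815×0.9 + 0.997907×0.1 = 0.862335 + 0.099791 = 0.962126
Restricting to configurations with low oil pressure present: 0.997907×0.1 = 0.099791.
Hence the posterior is 0.099791/0.962126 ≈ 0.104.

Pr[low oil pressure | warning light, faulty O2 sensor, overheating coolant loop] ≈ 0.104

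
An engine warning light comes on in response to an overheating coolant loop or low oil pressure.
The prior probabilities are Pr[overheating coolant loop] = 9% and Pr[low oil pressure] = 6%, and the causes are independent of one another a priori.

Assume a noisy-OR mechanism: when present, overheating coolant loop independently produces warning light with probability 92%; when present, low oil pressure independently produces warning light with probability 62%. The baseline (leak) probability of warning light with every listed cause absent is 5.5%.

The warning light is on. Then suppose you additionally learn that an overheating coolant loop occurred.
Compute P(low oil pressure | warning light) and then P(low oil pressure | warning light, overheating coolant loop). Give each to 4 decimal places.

P(low oil pressure | warning light) ≈ 0.2431; P(low oil pressure | warning light, overheating coolant loop) ≈ 0.0629

Under noisy-OR, P(warning light | causes) = 1 − (1−0.055)·∏(1−qᵢ) over the active causes.
P(warning light) = 0.055·0.91·0.94 + 0.6409·0.91·0.06 + 0.9244·0.09·0.94 + 0.971272·0.09·0.06 = 0.047047 + 0.034993 + 0.078204 + 0.005245 = 0.165489
Of this, 0.040238 comes from 0.034993 + 0.005245 (the low oil pressure=true cases).
So P(low oil pressure | warning light) = 0.040238/0.165489 ≈ 0.2431.

Now also conditioning on overheating coolant loop=true:
Enumerate both values of low oil pressure and weight by the priors:
  P(warning light | overheating coolant loop) = 0.9244*0.94 + 0.971272*0.06
        = 0.868936 + 0.058276 = 0.927212
Configurations with low oil pressure contribute 0.058276, so
  P(low oil pressure | warning light, overheating coolant loop) = 0.058276 / 0.927212 ≈ 0.0629
— overheating coolant loop explains away the evidence for low oil pressure.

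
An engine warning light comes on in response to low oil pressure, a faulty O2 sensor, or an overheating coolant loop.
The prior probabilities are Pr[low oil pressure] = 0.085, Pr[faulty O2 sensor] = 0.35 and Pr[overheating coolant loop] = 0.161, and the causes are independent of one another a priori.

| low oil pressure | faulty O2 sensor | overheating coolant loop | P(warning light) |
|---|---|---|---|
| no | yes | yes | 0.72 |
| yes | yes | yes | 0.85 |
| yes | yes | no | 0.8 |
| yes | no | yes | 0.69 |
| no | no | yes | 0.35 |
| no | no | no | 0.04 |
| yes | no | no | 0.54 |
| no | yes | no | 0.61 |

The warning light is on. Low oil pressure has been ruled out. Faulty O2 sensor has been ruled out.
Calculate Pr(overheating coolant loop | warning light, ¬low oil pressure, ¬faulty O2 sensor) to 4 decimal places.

P(warning light | ¬low oil pressure, ¬faulty O2 sensor) = 0.04·0.839 + 0.35·0.161 = 0.033560 + 0.056350 = 0.089910
The overheating coolant loop-present share is 0.35·0.161 = 0.056350.
Hence the posterior is 0.056350/0.089910 ≈ 0.6267.

Pr(overheating coolant loop | warning light, ¬low oil pressure, ¬faulty O2 sensor) ≈ 0.6267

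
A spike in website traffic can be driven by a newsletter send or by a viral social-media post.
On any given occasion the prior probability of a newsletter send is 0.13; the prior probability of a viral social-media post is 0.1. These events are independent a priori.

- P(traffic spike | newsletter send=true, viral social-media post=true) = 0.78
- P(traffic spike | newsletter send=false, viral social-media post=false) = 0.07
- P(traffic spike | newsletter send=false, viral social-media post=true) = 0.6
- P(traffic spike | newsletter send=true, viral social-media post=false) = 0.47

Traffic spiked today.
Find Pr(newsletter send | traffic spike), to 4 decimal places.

Pr(newsletter send | traffic spike) ≈ 0.3784

P(traffic spike) = 0.07·0.87·0.9 + 0.6·0.87·0.1 + 0.47·0.13·0.9 + 0.78·0.13·0.1 = 0.054810 + 0.052200 + 0.054990 + 0.010140 = 0.172140
Of this, 0.065130 comes from 0.054990 + 0.010140 (the newsletter send=true cases).
So P(newsletter send | traffic spike) = 0.065130/0.172140 ≈ 0.3784.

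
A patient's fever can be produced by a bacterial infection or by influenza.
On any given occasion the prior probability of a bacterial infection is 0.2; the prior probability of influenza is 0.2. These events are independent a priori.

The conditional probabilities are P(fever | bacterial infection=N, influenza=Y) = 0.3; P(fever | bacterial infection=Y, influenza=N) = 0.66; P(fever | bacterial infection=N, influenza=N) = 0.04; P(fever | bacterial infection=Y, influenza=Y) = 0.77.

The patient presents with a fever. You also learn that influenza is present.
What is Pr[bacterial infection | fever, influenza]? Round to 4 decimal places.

Numerator (weight on configurations with bacterial infection): 0.77*0.2 = 0.154000
Normalizer over all consistent configurations: 0.3*0.8 + 0.77*0.2 = 0.394000
P(bacterial infection | fever, influenza) = 0.154000/0.394000 ≈ 0.3909

Pr[bacterial infection | fever, influenza] ≈ 0.3909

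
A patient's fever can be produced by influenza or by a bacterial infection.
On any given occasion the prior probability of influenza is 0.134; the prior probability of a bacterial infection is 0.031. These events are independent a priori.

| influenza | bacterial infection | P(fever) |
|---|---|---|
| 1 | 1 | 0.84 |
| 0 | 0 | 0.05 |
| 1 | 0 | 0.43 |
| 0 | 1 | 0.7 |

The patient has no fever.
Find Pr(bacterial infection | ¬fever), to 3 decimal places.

Pr(bacterial infection | ¬fever) ≈ 0.010

Enumerate the 4 (influenza, bacterial infection) configurations and weight by the priors:
  P(¬fever) = 0.95*0.866*0.969 + 0.3*0.866*0.031 + 0.57*0.134*0.969 + 0.16*0.134*0.031
        = 0.797196 + 0.008054 + 0.074012 + 0.000665 = 0.879927
The terms with bacterial infection present sum to 0.008719, so
  P(bacterial infection | ¬fever) = 0.008719 / 0.879927 ≈ 0.010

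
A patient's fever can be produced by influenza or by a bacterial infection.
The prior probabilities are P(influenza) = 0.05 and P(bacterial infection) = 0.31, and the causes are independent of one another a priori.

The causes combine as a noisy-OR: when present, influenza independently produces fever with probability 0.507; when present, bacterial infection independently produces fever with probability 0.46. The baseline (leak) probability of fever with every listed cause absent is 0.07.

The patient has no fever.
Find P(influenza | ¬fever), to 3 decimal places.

P(influenza | ¬fever) ≈ 0.025

Under noisy-OR, P(fever | causes) = 1 − (1−0.07)·∏(1−qᵢ) over the active causes.
By total probability over the 4 (influenza, bacterial infection) configurations:
  P(¬fever) = 0.93·0.95·0.69 + 0.5022·0.95·0.31 + 0.45849·0.05·0.69 + 0.247585·0.05·0.31
        = 0.609615 + 0.147898 + 0.015818 + 0.003838 = 0.777169
Configurations with influenza contribute 0.019656, so
  P(influenza | ¬fever) = 0.019656 / 0.777169 ≈ 0.025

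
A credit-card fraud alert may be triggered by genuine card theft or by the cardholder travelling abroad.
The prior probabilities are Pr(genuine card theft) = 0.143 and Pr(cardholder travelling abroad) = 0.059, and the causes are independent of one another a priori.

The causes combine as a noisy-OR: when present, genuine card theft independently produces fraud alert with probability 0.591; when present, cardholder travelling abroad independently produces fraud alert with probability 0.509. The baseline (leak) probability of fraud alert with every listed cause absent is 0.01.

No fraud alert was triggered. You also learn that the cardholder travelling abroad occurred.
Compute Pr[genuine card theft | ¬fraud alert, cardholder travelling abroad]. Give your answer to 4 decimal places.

Under noisy-OR, P(fraud alert | causes) = 1 − (1−0.01)·∏(1−qᵢ) over the active causes.
P(¬fraud alert | cardholder travelling abroad) = 0.48609·0.857 + 0.198811·0.143 = 0.416579 + 0.028430 = 0.445009
The genuine card theft-present share is 0.198811·0.143 = 0.028430.
So P(genuine card theft | ¬fraud alert, cardholder travelling abroad) = 0.028430/0.445009 ≈ 0.0639.

Pr[genuine card theft | ¬fraud alert, cardholder travelling abroad] ≈ 0.0639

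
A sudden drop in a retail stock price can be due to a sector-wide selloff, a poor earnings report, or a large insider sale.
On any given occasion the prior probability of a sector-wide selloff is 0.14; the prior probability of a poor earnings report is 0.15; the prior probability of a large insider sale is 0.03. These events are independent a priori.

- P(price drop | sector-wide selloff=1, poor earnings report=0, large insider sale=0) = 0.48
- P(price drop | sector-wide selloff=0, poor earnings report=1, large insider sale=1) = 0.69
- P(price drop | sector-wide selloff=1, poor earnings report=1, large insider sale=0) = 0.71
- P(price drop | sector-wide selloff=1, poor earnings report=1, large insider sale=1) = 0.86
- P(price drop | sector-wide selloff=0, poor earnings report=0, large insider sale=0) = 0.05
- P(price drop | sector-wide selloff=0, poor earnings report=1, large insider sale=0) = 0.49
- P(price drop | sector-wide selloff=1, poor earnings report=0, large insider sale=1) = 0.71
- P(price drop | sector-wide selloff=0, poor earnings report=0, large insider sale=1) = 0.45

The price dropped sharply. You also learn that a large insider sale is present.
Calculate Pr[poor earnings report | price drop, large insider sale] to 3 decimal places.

Pr[poor earnings report | price drop, large insider sale] ≈ 0.206

P(price drop | large insider sale) = 0.45*0.86*0.85 + 0.69*0.86*0.15 + 0.71*0.14*0.85 + 0.86*0.14*0.15 = 0.328950 + 0.089010 + 0.084490 + 0.018060 = 0.520510
Of this, 0.107070 comes from 0.089010 + 0.018060 (the poor earnings report=true cases).
So P(poor earnings report | price drop, large insider sale) = 0.107070/0.520510 ≈ 0.206.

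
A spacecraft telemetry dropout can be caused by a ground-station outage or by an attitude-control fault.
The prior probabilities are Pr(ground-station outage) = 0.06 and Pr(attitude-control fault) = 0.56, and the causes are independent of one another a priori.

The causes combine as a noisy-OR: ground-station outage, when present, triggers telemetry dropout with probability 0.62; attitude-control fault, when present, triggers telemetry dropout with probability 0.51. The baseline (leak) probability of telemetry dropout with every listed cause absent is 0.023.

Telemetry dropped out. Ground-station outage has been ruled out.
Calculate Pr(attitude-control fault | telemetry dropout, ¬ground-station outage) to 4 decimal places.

Under noisy-OR, P(telemetry dropout | causes) = 1 − (1−0.023)·∏(1−qᵢ) over the active causes.
Weight on attitude-control fault=true, given the evidence: 0.52127·0.56 = 0.291911
Normalizer over all consistent configurations: 0.023·0.44 + 0.52127·0.56 = 0.302031
P(attitude-control fault | telemetry dropout, ¬ground-station outage) = 0.291911/0.302031 ≈ 0.9665

Pr(attitude-control fault | telemetry dropout, ¬ground-station outage) ≈ 0.9665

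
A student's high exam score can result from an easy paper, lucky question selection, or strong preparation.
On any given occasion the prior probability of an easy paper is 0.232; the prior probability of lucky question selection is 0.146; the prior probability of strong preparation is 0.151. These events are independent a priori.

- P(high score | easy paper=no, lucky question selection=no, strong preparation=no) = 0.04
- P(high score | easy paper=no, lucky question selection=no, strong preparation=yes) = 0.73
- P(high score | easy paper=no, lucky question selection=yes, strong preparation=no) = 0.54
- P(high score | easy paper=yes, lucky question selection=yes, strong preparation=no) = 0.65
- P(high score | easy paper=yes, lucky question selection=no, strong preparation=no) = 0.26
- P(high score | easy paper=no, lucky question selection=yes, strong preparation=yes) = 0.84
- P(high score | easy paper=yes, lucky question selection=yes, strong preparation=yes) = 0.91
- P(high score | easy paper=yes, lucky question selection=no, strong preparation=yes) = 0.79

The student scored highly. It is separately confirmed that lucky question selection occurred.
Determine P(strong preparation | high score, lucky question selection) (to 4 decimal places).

Weight on strong preparation=true, given the evidence: 0.097413 + 0.031879 = 0.129292
The normalizing constant is 0.54·0.768·0.849 + 0.84·0.768·0.151 + 0.65·0.232·0.849 + 0.91·0.232·0.151 = 0.609418
P(strong preparation | high score, lucky question selection) = 0.129292/0.609418 ≈ 0.2122

P(strong preparation | high score, lucky question selection) ≈ 0.2122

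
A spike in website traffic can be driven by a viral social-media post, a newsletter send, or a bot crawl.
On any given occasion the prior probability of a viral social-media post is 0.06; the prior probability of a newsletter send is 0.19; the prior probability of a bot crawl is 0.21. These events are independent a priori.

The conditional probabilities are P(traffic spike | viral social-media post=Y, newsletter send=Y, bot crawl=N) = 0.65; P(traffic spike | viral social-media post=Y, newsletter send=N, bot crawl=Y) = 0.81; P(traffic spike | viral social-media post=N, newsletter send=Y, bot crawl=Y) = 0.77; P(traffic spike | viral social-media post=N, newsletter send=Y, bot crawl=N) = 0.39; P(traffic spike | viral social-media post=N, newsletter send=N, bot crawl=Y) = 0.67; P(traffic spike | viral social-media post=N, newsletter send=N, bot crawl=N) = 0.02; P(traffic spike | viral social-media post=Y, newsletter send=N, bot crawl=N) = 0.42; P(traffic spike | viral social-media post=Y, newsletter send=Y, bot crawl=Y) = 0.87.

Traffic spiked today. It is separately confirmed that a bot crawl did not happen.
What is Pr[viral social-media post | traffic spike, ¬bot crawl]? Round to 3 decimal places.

Pr[viral social-media post | traffic spike, ¬bot crawl] ≈ 0.247

P(traffic spike | ¬bot crawl) = 0.02×0.94×0.81 + 0.39×0.94×0.19 + 0.42×0.06×0.81 + 0.65×0.06×0.19 = 0.015228 + 0.069654 + 0.020412 + 0.007410 = 0.112704
Of this, 0.027822 comes from 0.020412 + 0.007410 (the viral social-media post=true cases).
So P(viral social-media post | traffic spike, ¬bot crawl) = 0.027822/0.112704 ≈ 0.247.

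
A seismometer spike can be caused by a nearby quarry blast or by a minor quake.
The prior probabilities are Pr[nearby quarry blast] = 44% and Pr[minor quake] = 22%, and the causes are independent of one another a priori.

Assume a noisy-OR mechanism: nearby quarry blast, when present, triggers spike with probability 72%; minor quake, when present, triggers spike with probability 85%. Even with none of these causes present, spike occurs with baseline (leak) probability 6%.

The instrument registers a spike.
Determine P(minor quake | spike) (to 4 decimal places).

Under noisy-OR, P(spike | causes) = 1 − (1−0.06)·∏(1−qᵢ) over the active causes.
Numerator (weight on configurations with minor quake): 0.105829 + 0.092978 = 0.198807
Normalizer over all consistent configurations: 0.06×0.56×0.78 + 0.859×0.56×0.22 + 0.7368×0.44×0.78 + 0.96052×0.44×0.22 = 0.477885
Posterior = 0.198807 / 0.477885 ≈ 0.4160

P(minor quake | spike) ≈ 0.4160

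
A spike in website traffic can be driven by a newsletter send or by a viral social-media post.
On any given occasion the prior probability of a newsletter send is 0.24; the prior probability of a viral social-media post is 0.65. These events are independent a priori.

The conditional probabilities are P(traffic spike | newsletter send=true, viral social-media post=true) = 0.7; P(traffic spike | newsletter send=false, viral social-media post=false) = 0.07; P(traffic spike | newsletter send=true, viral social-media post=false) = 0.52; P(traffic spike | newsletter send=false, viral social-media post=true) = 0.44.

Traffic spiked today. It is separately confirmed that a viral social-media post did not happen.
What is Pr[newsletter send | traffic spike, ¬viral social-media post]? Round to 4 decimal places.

Weight on newsletter send=true, given the evidence: 0.52*0.24 = 0.124800
Normalizer over all consistent configurations: 0.07*0.76 + 0.52*0.24 = 0.178000
P(newsletter send | traffic spike, ¬viral social-media post) = 0.124800/0.178000 ≈ 0.7011

Pr[newsletter send | traffic spike, ¬viral social-media post] ≈ 0.7011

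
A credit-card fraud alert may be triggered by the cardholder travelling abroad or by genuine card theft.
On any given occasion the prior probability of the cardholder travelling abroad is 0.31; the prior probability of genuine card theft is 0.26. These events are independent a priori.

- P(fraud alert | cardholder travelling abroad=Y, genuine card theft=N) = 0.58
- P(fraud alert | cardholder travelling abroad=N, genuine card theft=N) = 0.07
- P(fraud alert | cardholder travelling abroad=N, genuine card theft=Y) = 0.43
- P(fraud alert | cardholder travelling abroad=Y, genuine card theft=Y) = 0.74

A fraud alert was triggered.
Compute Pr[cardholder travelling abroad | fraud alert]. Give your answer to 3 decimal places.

Sum P(fraud alert|·) weighted by the priors over the 4 (cardholder travelling abroad, genuine card theft) configurations:
  P(fraud alert) = 0.07×0.69×0.74 + 0.43×0.69×0.26 + 0.58×0.31×0.74 + 0.74×0.31×0.26
        = 0.035742 + 0.077142 + 0.133052 + 0.059644 = 0.305580
The terms with cardholder travelling abroad present sum to 0.192696, so
  P(cardholder travelling abroad | fraud alert) = 0.192696 / 0.305580 ≈ 0.631

Pr[cardholder travelling abroad | fraud alert] ≈ 0.631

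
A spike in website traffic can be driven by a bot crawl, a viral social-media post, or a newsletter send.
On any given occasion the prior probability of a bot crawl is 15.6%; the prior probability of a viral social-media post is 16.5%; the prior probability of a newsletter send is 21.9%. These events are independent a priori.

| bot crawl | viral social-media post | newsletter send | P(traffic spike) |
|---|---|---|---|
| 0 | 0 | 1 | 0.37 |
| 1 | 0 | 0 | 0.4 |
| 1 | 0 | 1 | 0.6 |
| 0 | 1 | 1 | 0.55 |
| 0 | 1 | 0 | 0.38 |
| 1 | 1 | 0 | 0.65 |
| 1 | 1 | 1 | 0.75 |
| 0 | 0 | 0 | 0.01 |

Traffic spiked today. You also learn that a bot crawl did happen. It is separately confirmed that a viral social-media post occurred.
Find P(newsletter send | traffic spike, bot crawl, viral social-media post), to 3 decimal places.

P(newsletter send | traffic spike, bot crawl, viral social-media post) ≈ 0.244

Enumerate both values of newsletter send and weight by the priors:
  P(traffic spike | bot crawl, viral social-media post) = 0.65×0.781 + 0.75×0.219
        = 0.507650 + 0.164250 = 0.671900
The terms with newsletter send present sum to 0.164250, so
  P(newsletter send | traffic spike, bot crawl, viral social-media post) = 0.164250 / 0.671900 ≈ 0.244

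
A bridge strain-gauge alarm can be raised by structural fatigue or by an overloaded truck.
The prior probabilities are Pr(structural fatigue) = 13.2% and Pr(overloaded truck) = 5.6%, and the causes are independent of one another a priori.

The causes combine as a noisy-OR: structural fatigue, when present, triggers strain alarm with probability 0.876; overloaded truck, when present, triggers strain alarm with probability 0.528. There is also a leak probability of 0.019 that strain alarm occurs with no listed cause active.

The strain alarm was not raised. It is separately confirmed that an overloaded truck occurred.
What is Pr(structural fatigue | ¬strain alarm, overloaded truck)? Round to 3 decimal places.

Pr(structural fatigue | ¬strain alarm, overloaded truck) ≈ 0.019

Under noisy-OR, P(strain alarm | causes) = 1 − (1−0.019)·∏(1−qᵢ) over the active causes.
P(¬strain alarm | overloaded truck) = 0.463032*0.868 + 0.057416*0.132 = 0.401912 + 0.007579 = 0.409491
Restricting to configurations with structural fatigue present: 0.057416*0.132 = 0.007579.
So P(structural fatigue | ¬strain alarm, overloaded truck) = 0.007579/0.409491 ≈ 0.019.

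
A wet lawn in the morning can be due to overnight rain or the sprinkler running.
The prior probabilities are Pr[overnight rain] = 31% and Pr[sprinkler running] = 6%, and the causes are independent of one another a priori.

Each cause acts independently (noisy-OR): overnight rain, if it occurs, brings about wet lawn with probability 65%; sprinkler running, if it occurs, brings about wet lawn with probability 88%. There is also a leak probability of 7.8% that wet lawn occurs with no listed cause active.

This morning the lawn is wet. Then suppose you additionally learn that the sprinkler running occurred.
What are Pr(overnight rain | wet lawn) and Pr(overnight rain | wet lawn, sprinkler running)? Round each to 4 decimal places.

Pr(overnight rain | wet lawn) ≈ 0.7112; Pr(overnight rain | wet lawn, sprinkler running) ≈ 0.3269

Under noisy-OR, P(wet lawn | causes) = 1 − (1−0.078)·∏(1−qᵢ) over the active causes.
P(wet lawn) = 0.078*0.69*0.94 + 0.88936*0.69*0.06 + 0.6773*0.31*0.94 + 0.961276*0.31*0.06 = 0.050591 + 0.036820 + 0.197365 + 0.017880 = 0.302656
Restricting to configurations with overnight rain present: 0.197365 + 0.017880 = 0.215245.
So P(overnight rain | wet lawn) = 0.215245/0.302656 ≈ 0.7112.

Now condition on the additional information:
Weight on overnight rain=true, given the evidence: 0.961276×0.31 = 0.297996
Normalizer over all consistent configurations: 0.88936×0.69 + 0.961276×0.31 = 0.911654
Posterior = 0.297996 / 0.911654 ≈ 0.3269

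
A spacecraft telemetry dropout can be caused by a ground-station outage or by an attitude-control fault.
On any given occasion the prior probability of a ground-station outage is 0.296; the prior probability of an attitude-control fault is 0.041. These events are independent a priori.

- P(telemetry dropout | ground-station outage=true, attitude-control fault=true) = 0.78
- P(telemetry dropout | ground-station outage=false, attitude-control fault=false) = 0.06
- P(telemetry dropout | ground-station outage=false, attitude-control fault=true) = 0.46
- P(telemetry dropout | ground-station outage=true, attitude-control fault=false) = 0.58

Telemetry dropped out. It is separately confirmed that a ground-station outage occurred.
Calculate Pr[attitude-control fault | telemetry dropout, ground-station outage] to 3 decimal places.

For the numerator, keep only attitude-control fault=true terms: 0.78×0.041 = 0.031980
The normalizing constant is 0.58×0.959 + 0.78×0.041 = 0.588200
P(attitude-control fault | telemetry dropout, ground-station outage) = 0.031980/0.588200 ≈ 0.054

Pr[attitude-control fault | telemetry dropout, ground-station outage] ≈ 0.054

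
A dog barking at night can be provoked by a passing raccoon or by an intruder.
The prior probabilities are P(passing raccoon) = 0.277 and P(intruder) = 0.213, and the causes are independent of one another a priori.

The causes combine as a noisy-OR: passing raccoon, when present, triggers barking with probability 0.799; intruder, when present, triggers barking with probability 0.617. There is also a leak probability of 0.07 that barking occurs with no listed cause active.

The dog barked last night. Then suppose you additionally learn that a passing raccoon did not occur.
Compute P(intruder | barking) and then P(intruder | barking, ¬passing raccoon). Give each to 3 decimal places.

Under noisy-OR, P(barking | causes) = 1 − (1−0.07)·∏(1−qᵢ) over the active causes.
P(barking) = 0.07×0.723×0.787 + 0.64381×0.723×0.213 + 0.81307×0.277×0.787 + 0.928406×0.277×0.213 = 0.039830 + 0.099146 + 0.177248 + 0.054777 = 0.371001
The intruder-present share is 0.099146 + 0.054777 = 0.153923.
So P(intruder | barking) = 0.153923/0.371001 ≈ 0.415.

Now also conditioning on passing raccoon≠true:
Numerator (weight on configurations with intruder): 0.64381·0.213 = 0.137132
Denominator P(barking | ¬passing raccoon): 0.07·0.787 + 0.64381·0.213 = 0.192222
Posterior = 0.137132 / 0.192222 ≈ 0.713
With passing raccoon excluded, intruder must carry more of the explanatory weight for the barking.

P(intruder | barking) ≈ 0.415; P(intruder | barking, ¬passing raccoon) ≈ 0.713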